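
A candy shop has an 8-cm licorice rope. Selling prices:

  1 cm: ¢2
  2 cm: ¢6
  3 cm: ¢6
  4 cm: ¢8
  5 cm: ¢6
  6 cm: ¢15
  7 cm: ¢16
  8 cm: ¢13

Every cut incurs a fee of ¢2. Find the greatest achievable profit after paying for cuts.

Let net[k] be the best obtainable value from length k. For each k, try every first piece i and keep the best of price[i] + net[k−i] minus the 2 cut fee when i<k.
net[1] = 2
net[2] = max(2+2-2, 6+0) = 6
net[3] = max(2+6-2, 6+2-2, 6+0) = 6
net[4] = max(2+6-2, 6+6-2, 6+2-2, 8+0) = 10
net[5] = max(2+10-2, 6+6-2, 6+6-2, 8+2-2, 6+0) = 10
net[6] = max(2+10-2, 6+10-2, 6+6-2, 8+6-2, 6+2-2, 15+0) = 15
net[7] = max(2+15-2, 6+10-2, 6+10-2, …, 15+2-2, 16+0) = 16
net[8] = max(2+16-2, 6+15-2, 6+10-2, …, 16+2-2, 13+0) = 19
One optimal plan: pieces 6 + 2 (1 cut) → ¢21 − ¢2 = ¢19.

19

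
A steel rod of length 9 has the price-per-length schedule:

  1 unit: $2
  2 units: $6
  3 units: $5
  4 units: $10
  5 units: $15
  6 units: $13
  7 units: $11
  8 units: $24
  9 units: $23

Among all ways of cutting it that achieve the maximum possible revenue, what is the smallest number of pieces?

3

Consider every possible first cut. r[k] is the best of p[i]+r[k−i] over all sellable i≤k.
r[1] = 2
r[2] = 6
r[3] = 8  (first piece 1, then r[2]=6)
r[4] = 12  (first piece 2, then r[2]=6)
r[5] = 15
r[6] = 18  (first piece 2, then r[4]=12)
r[7] = 21  (first piece 2, then r[5]=15)
r[8] = 24  (first piece 2, then r[6]=18)
r[9] = 27  (first piece 2, then r[7]=21)
Maximum revenue is $27.
Now minimize piece count subject to staying optimal: for each k, pieces[k] = 1 + min over i with p[i]+r[k−i]=r[k] of pieces[k−i].
pieces[6] = 3
pieces[7] = 2
pieces[8] = 1
pieces[9] = 3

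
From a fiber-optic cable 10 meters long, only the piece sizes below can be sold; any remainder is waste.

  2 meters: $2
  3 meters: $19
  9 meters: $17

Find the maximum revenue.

57

Let best[k] be the best obtainable value from length k. For each k, try every first piece i and keep the best of price[i] + best[k−i].
best[1] = 0
best[2] = 2
best[3] = max(2+0, 19+0) = 19
best[4] = max(2+2, 19+0) = 19
best[5] = max(2+19, 19+2) = 21
best[6] = max(2+19, 19+19) = 38
best[7] = max(2+21, 19+19) = 38
best[8] = max(2+38, 19+21) = 40
best[9] = max(2+38, 19+38, 17+0) = 57
best[10] = max(2+40, 19+38, 17+0) = 57
One optimal cutting: pieces 3 + 3 + 3 with 1 meter of scrap → $57.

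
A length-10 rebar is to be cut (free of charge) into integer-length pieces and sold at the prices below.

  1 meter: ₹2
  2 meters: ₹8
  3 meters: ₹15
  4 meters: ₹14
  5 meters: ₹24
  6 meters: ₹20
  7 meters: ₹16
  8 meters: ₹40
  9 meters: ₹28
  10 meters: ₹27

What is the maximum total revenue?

48

Let v[k] be the best obtainable value from length k. For each k, try every first piece i and keep the best of price[i] + v[k−i].
v[1] = 2
v[2] = max(2+2, 8+0) = 8
v[3] = max(2+8, 8+2, 15+0) = 15
v[4] = max(2+15, 8+8, 15+2, 14+0) = 17
v[5] = max(2+17, 8+15, 15+8, 14+2, 24+0) = 24
v[6] = max(2+24, 8+17, 15+15, 14+8, 24+2, 20+0) = 30
v[7] = max(2+30, 8+24, 15+17, …, 20+2, 16+0) = 32
v[8] = max(2+32, 8+30, 15+24, …, 16+2, 40+0) = 40
v[9] = max(2+40, 8+32, 15+30, …, 40+2, 28+0) = 45
v[10] = max(2+45, 8+40, 15+32, …, 28+2, 27+0) = 48
One optimal cutting: 8 + 2 → ₹40 + ₹8 = ₹48.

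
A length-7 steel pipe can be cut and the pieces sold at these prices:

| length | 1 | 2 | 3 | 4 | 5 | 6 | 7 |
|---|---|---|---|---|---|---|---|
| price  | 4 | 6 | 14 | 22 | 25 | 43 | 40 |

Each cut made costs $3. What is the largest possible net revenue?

Consider every possible first cut. r[k] is the best of p[i]+r[k−i] over all sellable i≤k, charging 3 whenever i<k.
r[1] = 4
r[2] = max(4+4-3, 6+0) = 6
r[3] = max(4+6-3, 6+4-3, 14+0) = 14
r[4] = max(4+14-3, 6+6-3, 14+4-3, 22+0) = 22
r[5] = max(4+22-3, 6+14-3, 14+6-3, 22+4-3, 25+0) = 25
r[6] = max(4+25-3, 6+22-3, 14+14-3, 22+6-3, 25+4-3, 43+0) = 43
r[7] = max(4+43-3, 6+25-3, 14+22-3, …, 43+4-3, 40+0) = 44
One optimal plan: pieces 6 + 1 (1 cut) → $47 − $3 = $44.

44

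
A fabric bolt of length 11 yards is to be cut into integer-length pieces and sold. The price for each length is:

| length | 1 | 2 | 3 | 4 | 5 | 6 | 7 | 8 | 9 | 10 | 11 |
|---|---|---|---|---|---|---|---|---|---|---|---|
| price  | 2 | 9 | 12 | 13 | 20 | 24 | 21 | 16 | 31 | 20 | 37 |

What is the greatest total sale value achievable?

48

Build R[k] bottom-up: R[k] = max over allowed piece i of (p[i] + R[k−i]).
R[1] = 2
R[2] = max(2+2, 9+0) = 9
R[3] = max(2+9, 9+2, 12+0) = 12
R[4] = max(2+12, 9+9, 12+2, 13+0) = 18
R[5] = max(2+18, 9+12, 12+9, 13+2, 20+0) = 21
R[6] = max(2+21, 9+18, 12+12, 13+9, 20+2, 24+0) = 27
R[7] = max(2+27, 9+21, 12+18, …, 24+2, 21+0) = 30
R[8] = max(2+30, 9+27, 12+21, …, 21+2, 16+0) = 36
R[9] = max(2+36, 9+30, 12+27, …, 16+2, 31+0) = 39
R[10] = max(2+39, 9+36, 12+30, …, 31+2, 20+0) = 45
R[11] = max(2+45, 9+39, 12+36, …, 20+2, 37+0) = 48
One optimal cutting: 3 + 2 + 2 + 2 + 2 → $12 + $9 + $9 + $9 + $9 = $48.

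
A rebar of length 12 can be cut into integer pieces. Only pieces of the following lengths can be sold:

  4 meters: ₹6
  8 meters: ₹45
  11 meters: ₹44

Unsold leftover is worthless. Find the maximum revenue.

51

Let best[k] be the best obtainable value from length k. For each k, try every first piece i and keep the best of price[i] + best[k−i].
best[1] = 0
best[2] = 0
best[3] = 0
best[4] = 6
best[5] = 6
best[6] = 6
best[7] = 6
best[8] = max(6+6, 45+0) = 45
best[9] = max(6+6, 45+0) = 45
best[10] = max(6+6, 45+0) = 45
best[11] = max(6+6, 45+0, 44+0) = 45
best[12] = max(6+45, 45+6, 44+0) = 51
One optimal cutting: 8 + 4 → ₹51.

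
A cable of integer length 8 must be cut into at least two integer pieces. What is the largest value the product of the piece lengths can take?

Let m[k] be the best product for length k (with at least one cut). For each first piece i, the rest contributes max(k−i, m[k−i]).
m[2] = 1*max(1,0) = 1*1 = 1
m[3] = 1*max(2,1) = 1*2 = 2
m[4] = 2*max(2,1) = 2*2 = 4
m[5] = 2*max(3,2) = 2*3 = 6
m[6] = 3*max(3,2) = 3*3 = 9
m[7] = 2*max(5,6) = 2*6 = 12
m[8] = 2*max(6,9) = 2*9 = 18
One optimal split: 3 + 3 + 2; product 3*3*2 = 18.

18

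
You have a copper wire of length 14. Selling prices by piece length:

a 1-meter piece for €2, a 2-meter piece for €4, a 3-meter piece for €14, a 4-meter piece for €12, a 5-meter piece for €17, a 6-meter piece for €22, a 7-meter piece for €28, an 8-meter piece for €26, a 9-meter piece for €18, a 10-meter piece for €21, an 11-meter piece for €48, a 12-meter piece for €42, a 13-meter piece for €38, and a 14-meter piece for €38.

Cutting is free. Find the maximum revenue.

Let R[k] be the best obtainable value from length k. For each k, try every first piece i and keep the best of price[i] + R[k−i].
R[1] = 2
R[2] = max(2+2, 4+0) = 4
R[3] = max(2+4, 4+2, 14+0) = 14
R[4] = max(2+14, 4+4, 14+2, 12+0) = 16
R[5] = max(2+16, 4+14, 14+4, 12+2, 17+0) = 18
R[6] = max(2+18, 4+16, 14+14, 12+4, 17+2, 22+0) = 28
R[7] = max(2+28, 4+18, 14+16, …, 22+2, 28+0) = 30
R[8] = max(2+30, 4+28, 14+18, …, 28+2, 26+0) = 32
R[9] = max(2+32, 4+30, 14+28, …, 26+2, 18+0) = 42
R[10] = max(2+42, 4+32, 14+30, …, 18+2, 21+0) = 44
R[11] = max(2+44, 4+42, 14+32, …, 21+2, 48+0) = 48
R[12] = max(2+48, 4+44, 14+42, …, 48+2, 42+0) = 56
R[13] = max(2+56, 4+48, 14+44, …, 42+2, 38+0) = 58
R[14] = max(2+58, 4+56, 14+48, …, 38+2, 38+0) = 62
One optimal cutting: 11 + 3 → €48 + €14 = €62.

62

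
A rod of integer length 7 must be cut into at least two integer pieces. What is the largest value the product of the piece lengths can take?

Let prod[k] be the best product for length k (with at least one cut). For each first piece i, the rest contributes max(k−i, prod[k−i]).
prod[2] = 1*max(1,0) = 1*1 = 1
prod[3] = 1*max(2,1) = 1*2 = 2
prod[4] = 2*max(2,1) = 2*2 = 4
prod[5] = 2*max(3,2) = 2*3 = 6
prod[6] = 3*max(3,2) = 3*3 = 9
prod[7] = 2*max(5,6) = 2*6 = 12
One optimal split: 3 + 2 + 2; product 3*2*2 = 12.

12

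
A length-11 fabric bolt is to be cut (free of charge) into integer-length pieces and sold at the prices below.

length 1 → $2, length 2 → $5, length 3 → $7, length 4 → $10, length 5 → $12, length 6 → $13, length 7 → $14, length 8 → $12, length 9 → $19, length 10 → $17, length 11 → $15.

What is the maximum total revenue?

Let R[k] be the best obtainable value from length k. For each k, try every first piece i and keep the best of price[i] + R[k−i].
R[1] = 2
R[2] = 5
R[3] = 7  (first piece 1, then R[2]=5)
R[4] = 10  (first piece 2, then R[2]=5)
R[5] = 12  (first piece 1, then R[4]=10)
R[6] = 15  (first piece 2, then R[4]=10)
R[7] = 17  (first piece 1, then R[6]=15)
R[8] = 20  (first piece 2, then R[6]=15)
R[9] = 22  (first piece 1, then R[8]=20)
R[10] = 25  (first piece 2, then R[8]=20)
R[11] = 27  (first piece 1, then R[10]=25)
One optimal cutting: 2 + 2 + 2 + 2 + 2 + 1 → $5 + $5 + $5 + $5 + $5 + $2 = $27.

27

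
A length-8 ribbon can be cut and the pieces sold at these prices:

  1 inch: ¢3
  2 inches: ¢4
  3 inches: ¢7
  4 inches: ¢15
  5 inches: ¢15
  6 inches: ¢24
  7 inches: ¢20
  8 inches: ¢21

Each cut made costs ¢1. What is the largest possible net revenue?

29

Let v[k] be the best obtainable value from length k. For each k, try every first piece i and keep the best of price[i] + v[k−i] minus the 1 cut fee when i<k.
v[1] = 3
v[2] = 5  (first piece 1, then v[1]=3)
v[3] = 7  (first piece 1, then v[2]=5)
v[4] = 15
v[5] = 17  (first piece 1, then v[4]=15)
v[6] = 24
v[7] = 26  (first piece 1, then v[6]=24)
v[8] = 29  (first piece 4, then v[4]=15)
One optimal plan: pieces 4 + 4 (1 cut) → ¢30 − ¢1 = ¢29.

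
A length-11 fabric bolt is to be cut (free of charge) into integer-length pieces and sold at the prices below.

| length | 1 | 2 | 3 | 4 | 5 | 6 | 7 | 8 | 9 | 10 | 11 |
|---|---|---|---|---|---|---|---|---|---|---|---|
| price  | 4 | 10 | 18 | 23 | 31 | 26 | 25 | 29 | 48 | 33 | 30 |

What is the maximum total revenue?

Consider every possible first cut. v[k] is the best of p[i]+v[k−i] over all sellable i≤k.
v[1] = 4
v[2] = max(4+4, 10+0) = 10
v[3] = max(4+10, 10+4, 18+0) = 18
v[4] = max(4+18, 10+10, 18+4, 23+0) = 23
v[5] = max(4+23, 10+18, 18+10, 23+4, 31+0) = 31
v[6] = max(4+31, 10+23, 18+18, 23+10, 31+4, 26+0) = 36
v[7] = max(4+36, 10+31, 18+23, …, 26+4, 25+0) = 41
v[8] = max(4+41, 10+36, 18+31, …, 25+4, 29+0) = 49
v[9] = max(4+49, 10+41, 18+36, …, 29+4, 48+0) = 54
v[10] = max(4+54, 10+49, 18+41, …, 48+4, 33+0) = 62
v[11] = max(4+62, 10+54, 18+49, …, 33+4, 30+0) = 67
One optimal cutting: 5 + 3 + 3 → $31 + $18 + $18 = $67.

67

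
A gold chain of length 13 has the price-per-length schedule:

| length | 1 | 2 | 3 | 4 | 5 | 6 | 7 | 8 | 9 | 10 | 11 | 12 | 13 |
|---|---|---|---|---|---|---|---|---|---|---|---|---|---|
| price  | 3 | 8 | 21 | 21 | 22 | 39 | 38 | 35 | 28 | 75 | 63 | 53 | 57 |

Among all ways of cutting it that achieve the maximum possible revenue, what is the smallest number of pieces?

2

Build r[k] bottom-up: r[k] = max over allowed piece i of (p[i] + r[k−i]).
r[1] = 3
r[2] = max(3+3, 8+0) = 8
r[3] = max(3+8, 8+3, 21+0) = 21
r[4] = max(3+21, 8+8, 21+3, 21+0) = 24
r[5] = max(3+24, 8+21, 21+8, 21+3, 22+0) = 29
r[6] = max(3+29, 8+24, 21+21, 21+8, 22+3, 39+0) = 42
r[7] = max(3+42, 8+29, 21+24, …, 39+3, 38+0) = 45
r[8] = max(3+45, 8+42, 21+29, …, 38+3, 35+0) = 50
r[9] = max(3+50, 8+45, 21+42, …, 35+3, 28+0) = 63
r[10] = max(3+63, 8+50, 21+45, …, 28+3, 75+0) = 75
r[11] = max(3+75, 8+63, 21+50, …, 75+3, 63+0) = 78
r[12] = max(3+78, 8+75, 21+63, …, 63+3, 53+0) = 84
r[13] = max(3+84, 8+78, 21+75, …, 53+3, 57+0) = 96
Maximum revenue is $96.
Now minimize piece count subject to staying optimal: for each k, pieces[k] = 1 + min over i with p[i]+r[k−i]=r[k] of pieces[k−i].
pieces[10] = 1
pieces[11] = 2
pieces[12] = 4
pieces[13] = 2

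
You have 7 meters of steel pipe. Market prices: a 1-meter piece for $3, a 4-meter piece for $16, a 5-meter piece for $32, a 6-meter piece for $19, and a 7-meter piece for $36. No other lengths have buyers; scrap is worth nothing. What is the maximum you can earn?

38

Consider every possible first cut. f[k] is the best of p[i]+f[k−i] over all sellable i≤k.
f[1] = 3
f[2] = 6  (first piece 1, then f[1]=3)
f[3] = 9  (first piece 1, then f[2]=6)
f[4] = max(3+9, 16+0) = 16
f[5] = max(3+16, 16+3, 32+0) = 32
f[6] = max(3+32, 16+6, 32+3, 19+0) = 35
f[7] = max(3+35, 16+9, 32+6, 19+3, 36+0) = 38
One optimal cutting: 5 + 1 + 1 → $38.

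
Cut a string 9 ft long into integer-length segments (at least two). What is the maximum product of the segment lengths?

27

Fill f[k] for k=2..9: at each k try every first piece i and multiply by the better of (k−i) uncut or f[k−i].
Small cases: f[2]=1, f[3]=2, f[4]=4.
f[5] = 2×max(3,2) = 2×3 = 6
f[6] = 3×max(3,2) = 3×3 = 9
f[7] = 2×max(5,6) = 2×6 = 12
f[8] = 2×max(6,9) = 2×9 = 18
f[9] = 3×max(6,9) = 3×9 = 27
One optimal split: 3 + 3 + 3; product 3×3×3 = 27.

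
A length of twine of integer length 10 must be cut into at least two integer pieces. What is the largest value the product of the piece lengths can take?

36

Fill g[k] for k=2..10: at each k try every first piece i and multiply by the better of (k−i) uncut or g[k−i].
g[2] = 1*max(1,0) = 1*1 = 1
g[3] = 1*max(2,1) = 1*2 = 2
g[4] = 2*max(2,1) = 2*2 = 4
g[5] = 2*max(3,2) = 2*3 = 6
g[6] = 3*max(3,2) = 3*3 = 9
g[7] = 2*max(5,6) = 2*6 = 12
g[8] = 2*max(6,9) = 2*9 = 18
g[9] = 3*max(6,9) = 3*9 = 27
g[10] = 2*max(8,18) = 2*18 = 36
One optimal split: 3 + 3 + 2 + 2; product 3*3*2*2 = 36.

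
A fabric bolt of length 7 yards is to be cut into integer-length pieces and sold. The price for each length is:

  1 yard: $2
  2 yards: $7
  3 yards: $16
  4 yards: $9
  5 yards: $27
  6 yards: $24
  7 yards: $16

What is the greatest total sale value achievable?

34

Build v[k] bottom-up: v[k] = max over allowed piece i of (p[i] + v[k−i]).
v[1] = 2
v[2] = max(2+2, 7+0) = 7
v[3] = max(2+7, 7+2, 16+0) = 16
v[4] = max(2+16, 7+7, 16+2, 9+0) = 18
v[5] = max(2+18, 7+16, 16+7, 9+2, 27+0) = 27
v[6] = max(2+27, 7+18, 16+16, 9+7, 27+2, 24+0) = 32
v[7] = max(2+32, 7+27, 16+18, …, 24+2, 16+0) = 34
One optimal cutting: 3 + 3 + 1 → $16 + $16 + $2 = $34.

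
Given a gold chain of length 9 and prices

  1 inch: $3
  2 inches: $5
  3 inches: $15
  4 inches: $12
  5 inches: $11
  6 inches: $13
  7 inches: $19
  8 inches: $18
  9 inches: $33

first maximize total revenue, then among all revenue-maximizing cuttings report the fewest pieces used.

Let r[k] be the best obtainable value from length k. For each k, try every first piece i and keep the best of price[i] + r[k−i].
r[1] = 3
r[2] = 6  (first piece 1, then r[1]=3)
r[3] = 15
r[4] = 18  (first piece 1, then r[3]=15)
r[5] = 21  (first piece 1, then r[4]=18)
r[6] = 30  (first piece 3, then r[3]=15)
r[7] = 33  (first piece 1, then r[6]=30)
r[8] = 36  (first piece 1, then r[7]=33)
r[9] = 45  (first piece 3, then r[6]=30)
Maximum revenue is $45.
Now minimize piece count subject to staying optimal: for each k, pieces[k] = 1 + min over i with p[i]+r[k−i]=r[k] of pieces[k−i].
pieces[6] = 2
pieces[7] = 3
pieces[8] = 4
pieces[9] = 3

3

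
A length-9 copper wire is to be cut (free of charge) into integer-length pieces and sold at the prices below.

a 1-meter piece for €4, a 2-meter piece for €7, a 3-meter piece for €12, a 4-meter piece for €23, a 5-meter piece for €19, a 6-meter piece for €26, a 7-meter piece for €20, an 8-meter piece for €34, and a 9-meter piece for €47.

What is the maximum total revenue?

50

Let R[k] be the best obtainable value from length k. For each k, try every first piece i and keep the best of price[i] + R[k−i].
R[1] = 4
R[2] = max(4+4, 7+0) = 8
R[3] = max(4+8, 7+4, 12+0) = 12
R[4] = max(4+12, 7+8, 12+4, 23+0) = 23
R[5] = max(4+23, 7+12, 12+8, 23+4, 19+0) = 27
R[6] = max(4+27, 7+23, 12+12, 23+8, 19+4, 26+0) = 31
R[7] = max(4+31, 7+27, 12+23, …, 26+4, 20+0) = 35
R[8] = max(4+35, 7+31, 12+27, …, 20+4, 34+0) = 46
R[9] = max(4+46, 7+35, 12+31, …, 34+4, 47+0) = 50
One optimal cutting: 4 + 4 + 1 → €23 + €23 + €4 = €50.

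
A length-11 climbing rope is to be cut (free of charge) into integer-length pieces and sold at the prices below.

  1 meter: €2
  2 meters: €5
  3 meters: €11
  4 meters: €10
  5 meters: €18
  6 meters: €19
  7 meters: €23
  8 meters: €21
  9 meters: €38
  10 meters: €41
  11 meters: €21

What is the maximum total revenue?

Consider every possible first cut. R[k] is the best of p[i]+R[k−i] over all sellable i≤k.
R[1] = 2
R[2] = max(2+2, 5+0) = 5
R[3] = max(2+5, 5+2, 11+0) = 11
R[4] = max(2+11, 5+5, 11+2, 10+0) = 13
R[5] = max(2+13, 5+11, 11+5, 10+2, 18+0) = 18
R[6] = max(2+18, 5+13, 11+11, 10+5, 18+2, 19+0) = 22
R[7] = max(2+22, 5+18, 11+13, …, 19+2, 23+0) = 24
R[8] = max(2+24, 5+22, 11+18, …, 23+2, 21+0) = 29
R[9] = max(2+29, 5+24, 11+22, …, 21+2, 38+0) = 38
R[10] = max(2+38, 5+29, 11+24, …, 38+2, 41+0) = 41
R[11] = max(2+41, 5+38, 11+29, …, 41+2, 21+0) = 43
One optimal cutting: 10 + 1 → €41 + €2 = €43.

43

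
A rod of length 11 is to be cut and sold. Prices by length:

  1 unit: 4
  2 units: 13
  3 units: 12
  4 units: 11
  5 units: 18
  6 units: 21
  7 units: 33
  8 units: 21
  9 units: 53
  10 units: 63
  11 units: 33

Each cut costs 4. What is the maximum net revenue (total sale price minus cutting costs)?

63

Build r[k] bottom-up: r[k] = max over allowed piece i of (p[i] + r[k−i]) − 4 per cut.
r[1] = 4
r[2] = max(4+4-4, 13+0) = 13
r[3] = max(4+13-4, 13+4-4, 12+0) = 13
r[4] = max(4+13-4, 13+13-4, 12+4-4, 11+0) = 22
r[5] = max(4+22-4, 13+13-4, 12+13-4, 11+4-4, 18+0) = 22
r[6] = max(4+22-4, 13+22-4, 12+13-4, 11+13-4, 18+4-4, 21+0) = 31
r[7] = max(4+31-4, 13+22-4, 12+22-4, …, 21+4-4, 33+0) = 33
r[8] = max(4+33-4, 13+31-4, 12+22-4, …, 33+4-4, 21+0) = 40
r[9] = max(4+40-4, 13+33-4, 12+31-4, …, 21+4-4, 53+0) = 53
r[10] = max(4+53-4, 13+40-4, 12+33-4, …, 53+4-4, 63+0) = 63
r[11] = max(4+63-4, 13+53-4, 12+40-4, …, 63+4-4, 33+0) = 63
One optimal plan: pieces 10 + 1 (1 cut) → 67 − 4 = 63.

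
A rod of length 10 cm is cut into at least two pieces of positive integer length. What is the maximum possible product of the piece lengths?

Fill f[k] for k=2..10: at each k try every first piece i and multiply by the better of (k−i) uncut or f[k−i].
Small cases: f[2]=1.
f[3] = 1·max(2,1) = 1·2 = 2
f[4] = 2·max(2,1) = 2·2 = 4
f[5] = 2·max(3,2) = 2·3 = 6
f[6] = 3·max(3,2) = 3·3 = 9
f[7] = 2·max(5,6) = 2·6 = 12
f[8] = 2·max(6,9) = 2·9 = 18
f[9] = 3·max(6,9) = 3·9 = 27
f[10] = 2·max(8,18) = 2·18 = 36
One optimal split: 3 + 3 + 2 + 2; product 3·3·2·2 = 36.

36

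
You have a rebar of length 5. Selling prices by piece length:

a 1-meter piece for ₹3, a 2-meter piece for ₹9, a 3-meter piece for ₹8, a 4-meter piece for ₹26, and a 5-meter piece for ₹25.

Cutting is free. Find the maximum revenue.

Build best[k] bottom-up: best[k] = max over allowed piece i of (p[i] + best[k−i]).
best[1] = 3
best[2] = max(3+3, 9+0) = 9
best[3] = max(3+9, 9+3, 8+0) = 12
best[4] = max(3+12, 9+9, 8+3, 26+0) = 26
best[5] = max(3+26, 9+12, 8+9, 26+3, 25+0) = 29
One optimal cutting: 4 + 1 → ₹26 + ₹3 = ₹29.

29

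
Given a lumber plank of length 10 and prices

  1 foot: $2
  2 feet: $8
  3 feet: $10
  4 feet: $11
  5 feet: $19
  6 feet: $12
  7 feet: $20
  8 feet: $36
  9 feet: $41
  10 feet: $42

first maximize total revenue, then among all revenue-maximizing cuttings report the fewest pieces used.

2

Let r[k] be the best obtainable value from length k. For each k, try every first piece i and keep the best of price[i] + r[k−i].
r[1] = 2
r[2] = 8
r[3] = 10  (first piece 1, then r[2]=8)
r[4] = 16  (first piece 2, then r[2]=8)
r[5] = 19
r[6] = 24  (first piece 2, then r[4]=16)
r[7] = 27  (first piece 2, then r[5]=19)
r[8] = 36
r[9] = 41
r[10] = 44  (first piece 2, then r[8]=36)
Maximum revenue is $44.
Now minimize piece count subject to staying optimal: for each k, pieces[k] = 1 + min over i with p[i]+r[k−i]=r[k] of pieces[k−i].
pieces[7] = 2
pieces[8] = 1
pieces[9] = 1
pieces[10] = 2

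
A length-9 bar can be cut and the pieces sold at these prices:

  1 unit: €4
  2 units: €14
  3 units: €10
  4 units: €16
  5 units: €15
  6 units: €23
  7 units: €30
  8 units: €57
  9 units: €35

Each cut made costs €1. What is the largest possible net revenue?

Let r[k] be the best obtainable value from length k. For each k, try every first piece i and keep the best of price[i] + r[k−i] minus the 1 cut fee when i<k.
r[1] = 4
r[2] = max(4+4-1, 14+0) = 14
r[3] = max(4+14-1, 14+4-1, 10+0) = 17
r[4] = max(4+17-1, 14+14-1, 10+4-1, 16+0) = 27
r[5] = max(4+27-1, 14+17-1, 10+14-1, 16+4-1, 15+0) = 30
r[6] = max(4+30-1, 14+27-1, 10+17-1, 16+14-1, 15+4-1, 23+0) = 40
r[7] = max(4+40-1, 14+30-1, 10+27-1, …, 23+4-1, 30+0) = 43
r[8] = max(4+43-1, 14+40-1, 10+30-1, …, 30+4-1, 57+0) = 57
r[9] = max(4+57-1, 14+43-1, 10+40-1, …, 57+4-1, 35+0) = 60
One optimal plan: pieces 8 + 1 (1 cut) → €61 − €1 = €60.

60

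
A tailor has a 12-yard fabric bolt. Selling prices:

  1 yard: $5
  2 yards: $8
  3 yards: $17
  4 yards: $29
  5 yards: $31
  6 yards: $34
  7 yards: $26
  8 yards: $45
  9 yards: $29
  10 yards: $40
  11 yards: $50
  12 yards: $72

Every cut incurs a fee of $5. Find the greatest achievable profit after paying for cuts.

Let v[k] be the best obtainable value from length k. For each k, try every first piece i and keep the best of price[i] + v[k−i] minus the 5 cut fee when i<k.
v[1] = 5
v[2] = 8
v[3] = 17
v[4] = 29
v[5] = 31
v[6] = 34
v[7] = 41  (first piece 3, then v[4]=29)
v[8] = 53  (first piece 4, then v[4]=29)
v[9] = 55  (first piece 4, then v[5]=31)
v[10] = 58  (first piece 4, then v[6]=34)
v[11] = 65  (first piece 3, then v[8]=53)
v[12] = 77  (first piece 4, then v[8]=53)
One optimal plan: pieces 4 + 4 + 4 (2 cuts) → $87 − $10 = $77.

77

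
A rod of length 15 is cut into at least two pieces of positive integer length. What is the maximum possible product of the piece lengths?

Fill m[k] for k=2..15: at each k try every first piece i and multiply by the better of (k−i) uncut or m[k−i].
m[2] = 1×max(1,0) = 1×1 = 1
m[3] = max(1×2, 2×1) = 2
m[4] = max(1×3, 2×2, 3×1) = 4
m[5] = max(1×4, 2×3, 3×2, 4×1) = 6
m[6] = max(1×6, 2×4, 3×3, 4×2, 5×1) = 9
m[7] = max(1×9, 2×6, 3×4, 4×3, 5×2, 6×1) = 12
m[8] = max(1×12, 2×9, 3×6, …, 6×2, 7×1) = 18
m[9] = max(1×18, 2×12, 3×9, …, 7×2, 8×1) = 27
m[10] = max(1×27, 2×18, 3×12, …, 8×2, 9×1) = 36
m[11] = max(1×36, 2×27, 3×18, …, 9×2, 10×1) = 54
m[12] = max(1×54, 2×36, 3×27, …, 10×2, 11×1) = 81
m[13] = max(1×81, 2×54, 3×36, …, 11×2, 12×1) = 108
m[14] = max(1×108, 2×81, 3×54, …, 12×2, 13×1) = 162
m[15] = max(1×162, 2×108, 3×81, …, 13×2, 14×1) = 243
One optimal split: 3 + 3 + 3 + 3 + 3; product 3×3×3×3×3 = 243.

243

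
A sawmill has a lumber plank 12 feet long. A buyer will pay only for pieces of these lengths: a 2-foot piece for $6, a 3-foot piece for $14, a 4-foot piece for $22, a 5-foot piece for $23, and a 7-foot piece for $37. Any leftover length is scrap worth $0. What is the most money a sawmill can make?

66

Consider every possible first cut. r[k] is the best of p[i]+r[k−i] over all sellable i≤k.
r[1] = 0
r[2] = 6
r[3] = max(6+0, 14+0) = 14
r[4] = max(6+6, 14+0, 22+0) = 22
r[5] = max(6+14, 14+6, 22+0, 23+0) = 23
r[6] = max(6+22, 14+14, 22+6, 23+0) = 28
r[7] = max(6+23, 14+22, 22+14, 23+6, 37+0) = 37
r[8] = max(6+28, 14+23, 22+22, 23+14, 37+0) = 44
r[9] = max(6+37, 14+28, 22+23, 23+22, 37+6) = 45
r[10] = max(6+44, 14+37, 22+28, 23+23, 37+14) = 51
r[11] = max(6+45, 14+44, 22+37, 23+28, 37+22) = 59
r[12] = max(6+51, 14+45, 22+44, 23+37, 37+23) = 66
One optimal cutting: 4 + 4 + 4 → $66.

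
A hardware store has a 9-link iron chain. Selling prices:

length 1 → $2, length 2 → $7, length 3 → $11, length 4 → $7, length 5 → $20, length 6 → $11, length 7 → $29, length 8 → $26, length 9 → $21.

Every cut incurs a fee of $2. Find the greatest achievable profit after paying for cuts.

Build r[k] bottom-up: r[k] = max over allowed piece i of (p[i] + r[k−i]) − 2 per cut.
r[1] = 2
r[2] = max(2+2-2, 7+0) = 7
r[3] = max(2+7-2, 7+2-2, 11+0) = 11
r[4] = max(2+11-2, 7+7-2, 11+2-2, 7+0) = 12
r[5] = max(2+12-2, 7+11-2, 11+7-2, 7+2-2, 20+0) = 20
r[6] = max(2+20-2, 7+12-2, 11+11-2, 7+7-2, 20+2-2, 11+0) = 20
r[7] = max(2+20-2, 7+20-2, 11+12-2, …, 11+2-2, 29+0) = 29
r[8] = max(2+29-2, 7+20-2, 11+20-2, …, 29+2-2, 26+0) = 29
r[9] = max(2+29-2, 7+29-2, 11+20-2, …, 26+2-2, 21+0) = 34
One optimal plan: pieces 7 + 2 (1 cut) → $36 − $2 = $34.

34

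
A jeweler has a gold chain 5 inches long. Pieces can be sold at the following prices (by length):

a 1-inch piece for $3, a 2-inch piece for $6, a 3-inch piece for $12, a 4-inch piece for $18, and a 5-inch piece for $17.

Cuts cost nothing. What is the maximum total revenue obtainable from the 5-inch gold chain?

Build best[k] bottom-up: best[k] = max over allowed piece i of (p[i] + best[k−i]).
best[1] = 3
best[2] = 6  (first piece 1, then best[1]=3)
best[3] = 12
best[4] = 18
best[5] = 21  (first piece 1, then best[4]=18)
One optimal cutting: 4 + 1 → $18 + $3 = $21.

21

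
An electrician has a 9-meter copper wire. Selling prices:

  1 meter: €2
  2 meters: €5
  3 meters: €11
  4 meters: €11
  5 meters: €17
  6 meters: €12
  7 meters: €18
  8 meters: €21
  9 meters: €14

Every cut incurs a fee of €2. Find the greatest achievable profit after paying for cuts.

29

Consider every possible first cut. r[k] is the best of p[i]+r[k−i] over all sellable i≤k, charging 2 whenever i<k.
r[1] = 2
r[2] = max(2+2-2, 5+0) = 5
r[3] = max(2+5-2, 5+2-2, 11+0) = 11
r[4] = max(2+11-2, 5+5-2, 11+2-2, 11+0) = 11
r[5] = max(2+11-2, 5+11-2, 11+5-2, 11+2-2, 17+0) = 17
r[6] = max(2+17-2, 5+11-2, 11+11-2, 11+5-2, 17+2-2, 12+0) = 20
r[7] = max(2+20-2, 5+17-2, 11+11-2, …, 12+2-2, 18+0) = 20
r[8] = max(2+20-2, 5+20-2, 11+17-2, …, 18+2-2, 21+0) = 26
r[9] = max(2+26-2, 5+20-2, 11+20-2, …, 21+2-2, 14+0) = 29
One optimal plan: pieces 3 + 3 + 3 (2 cuts) → €33 − €4 = €29.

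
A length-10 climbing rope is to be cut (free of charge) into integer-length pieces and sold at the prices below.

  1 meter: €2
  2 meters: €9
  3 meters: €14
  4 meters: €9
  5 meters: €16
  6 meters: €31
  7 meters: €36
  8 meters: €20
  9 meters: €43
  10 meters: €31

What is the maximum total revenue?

Build r[k] bottom-up: r[k] = max over allowed piece i of (p[i] + r[k−i]).
r[1] = 2
r[2] = 9
r[3] = 14
r[4] = 18  (first piece 2, then r[2]=9)
r[5] = 23  (first piece 2, then r[3]=14)
r[6] = 31
r[7] = 36
r[8] = 40  (first piece 2, then r[6]=31)
r[9] = 45  (first piece 2, then r[7]=36)
r[10] = 50  (first piece 3, then r[7]=36)
One optimal cutting: 7 + 3 → €36 + €14 = €50.

50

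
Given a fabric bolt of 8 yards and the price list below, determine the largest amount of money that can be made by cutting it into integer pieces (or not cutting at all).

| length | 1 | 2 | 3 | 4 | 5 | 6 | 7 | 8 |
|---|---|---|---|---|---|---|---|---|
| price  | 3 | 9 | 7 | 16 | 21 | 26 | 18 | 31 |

Build r[k] bottom-up: r[k] = max over allowed piece i of (p[i] + r[k−i]).
r[1] = 3
r[2] = 9
r[3] = 12  (first piece 1, then r[2]=9)
r[4] = 18  (first piece 2, then r[2]=9)
r[5] = 21  (first piece 1, then r[4]=18)
r[6] = 27  (first piece 2, then r[4]=18)
r[7] = 30  (first piece 1, then r[6]=27)
r[8] = 36  (first piece 2, then r[6]=27)
One optimal cutting: 2 + 2 + 2 + 2 → $9 + $9 + $9 + $9 = $36.

36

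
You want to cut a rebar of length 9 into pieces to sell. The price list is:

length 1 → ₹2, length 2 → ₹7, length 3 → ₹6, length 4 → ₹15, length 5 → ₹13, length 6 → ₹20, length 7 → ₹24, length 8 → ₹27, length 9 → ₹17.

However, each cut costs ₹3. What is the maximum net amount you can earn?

Let v[k] be the best obtainable value from length k. For each k, try every first piece i and keep the best of price[i] + v[k−i] minus the 3 cut fee when i<k.
v[1] = 2
v[2] = 7
v[3] = 6  (first piece 1, then v[2]=7)
v[4] = 15
v[5] = 14  (first piece 1, then v[4]=15)
v[6] = 20
v[7] = 24
v[8] = 27  (first piece 4, then v[4]=15)
v[9] = 28  (first piece 2, then v[7]=24)
One optimal plan: pieces 7 + 2 (1 cut) → ₹31 − ₹3 = ₹28.

28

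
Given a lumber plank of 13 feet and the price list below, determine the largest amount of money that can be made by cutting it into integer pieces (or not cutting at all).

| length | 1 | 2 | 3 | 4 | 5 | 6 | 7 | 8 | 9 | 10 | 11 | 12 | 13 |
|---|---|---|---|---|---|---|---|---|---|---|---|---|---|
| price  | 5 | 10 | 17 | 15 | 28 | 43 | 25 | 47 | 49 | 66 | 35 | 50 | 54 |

91

Consider every possible first cut. v[k] is the best of p[i]+v[k−i] over all sellable i≤k.
v[1] = 5
v[2] = max(5+5, 10+0) = 10
v[3] = max(5+10, 10+5, 17+0) = 17
v[4] = max(5+17, 10+10, 17+5, 15+0) = 22
v[5] = max(5+22, 10+17, 17+10, 15+5, 28+0) = 28
v[6] = max(5+28, 10+22, 17+17, 15+10, 28+5, 43+0) = 43
v[7] = max(5+43, 10+28, 17+22, …, 43+5, 25+0) = 48
v[8] = max(5+48, 10+43, 17+28, …, 25+5, 47+0) = 53
v[9] = max(5+53, 10+48, 17+43, …, 47+5, 49+0) = 60
v[10] = max(5+60, 10+53, 17+48, …, 49+5, 66+0) = 66
v[11] = max(5+66, 10+60, 17+53, …, 66+5, 35+0) = 71
v[12] = max(5+71, 10+66, 17+60, …, 35+5, 50+0) = 86
v[13] = max(5+86, 10+71, 17+66, …, 50+5, 54+0) = 91
One optimal cutting: 6 + 6 + 1 → $43 + $43 + $5 = $91.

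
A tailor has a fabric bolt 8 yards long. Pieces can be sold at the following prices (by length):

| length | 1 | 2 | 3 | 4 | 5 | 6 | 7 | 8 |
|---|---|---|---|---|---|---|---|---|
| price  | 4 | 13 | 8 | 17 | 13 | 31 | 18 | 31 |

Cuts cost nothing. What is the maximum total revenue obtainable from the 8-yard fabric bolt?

Consider every possible first cut. v[k] is the best of p[i]+v[k−i] over all sellable i≤k.
v[1] = 4
v[2] = 13
v[3] = 17  (first piece 1, then v[2]=13)
v[4] = 26  (first piece 2, then v[2]=13)
v[5] = 30  (first piece 1, then v[4]=26)
v[6] = 39  (first piece 2, then v[4]=26)
v[7] = 43  (first piece 1, then v[6]=39)
v[8] = 52  (first piece 2, then v[6]=39)
One optimal cutting: 2 + 2 + 2 + 2 → $13 + $13 + $13 + $13 = $52.

52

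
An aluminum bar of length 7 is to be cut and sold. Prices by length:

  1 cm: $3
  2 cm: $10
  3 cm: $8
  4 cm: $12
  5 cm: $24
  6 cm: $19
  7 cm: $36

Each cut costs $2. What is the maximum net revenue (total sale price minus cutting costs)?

36

Consider every possible first cut. r[k] is the best of p[i]+r[k−i] over all sellable i≤k, charging 2 whenever i<k.
r[1] = 3
r[2] = max(3+3-2, 10+0) = 10
r[3] = max(3+10-2, 10+3-2, 8+0) = 11
r[4] = max(3+11-2, 10+10-2, 8+3-2, 12+0) = 18
r[5] = max(3+18-2, 10+11-2, 8+10-2, 12+3-2, 24+0) = 24
r[6] = max(3+24-2, 10+18-2, 8+11-2, 12+10-2, 24+3-2, 19+0) = 26
r[7] = max(3+26-2, 10+24-2, 8+18-2, …, 19+3-2, 36+0) = 36
Best is to make no cuts and sell whole for $36.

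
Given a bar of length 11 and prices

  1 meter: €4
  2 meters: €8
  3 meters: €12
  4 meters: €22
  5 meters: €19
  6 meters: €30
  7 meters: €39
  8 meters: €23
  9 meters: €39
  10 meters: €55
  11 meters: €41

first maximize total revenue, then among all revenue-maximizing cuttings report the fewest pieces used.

Consider every possible first cut. r[k] is the best of p[i]+r[k−i] over all sellable i≤k.
r[1] = 4
r[2] = 8  (first piece 1, then r[1]=4)
r[3] = 12  (first piece 1, then r[2]=8)
r[4] = 22
r[5] = 26  (first piece 1, then r[4]=22)
r[6] = 30  (first piece 1, then r[5]=26)
r[7] = 39
r[8] = 44  (first piece 4, then r[4]=22)
r[9] = 48  (first piece 1, then r[8]=44)
r[10] = 55
r[11] = 61  (first piece 4, then r[7]=39)
Maximum revenue is €61.
Now minimize piece count subject to staying optimal: for each k, pieces[k] = 1 + min over i with p[i]+r[k−i]=r[k] of pieces[k−i].
pieces[8] = 2
pieces[9] = 3
pieces[10] = 1
pieces[11] = 2

2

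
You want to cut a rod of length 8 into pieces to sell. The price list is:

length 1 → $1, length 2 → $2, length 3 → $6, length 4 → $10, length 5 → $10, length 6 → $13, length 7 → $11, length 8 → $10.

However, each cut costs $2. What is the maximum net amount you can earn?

Consider every possible first cut. v[k] is the best of p[i]+v[k−i] over all sellable i≤k, charging 2 whenever i<k.
v[1] = 1
v[2] = max(1+1-2, 2+0) = 2
v[3] = max(1+2-2, 2+1-2, 6+0) = 6
v[4] = max(1+6-2, 2+2-2, 6+1-2, 10+0) = 10
v[5] = max(1+10-2, 2+6-2, 6+2-2, 10+1-2, 10+0) = 10
v[6] = max(1+10-2, 2+10-2, 6+6-2, 10+2-2, 10+1-2, 13+0) = 13
v[7] = max(1+13-2, 2+10-2, 6+10-2, …, 13+1-2, 11+0) = 14
v[8] = max(1+14-2, 2+13-2, 6+10-2, …, 11+1-2, 10+0) = 18
One optimal plan: pieces 4 + 4 (1 cut) → $20 − $2 = $18.

18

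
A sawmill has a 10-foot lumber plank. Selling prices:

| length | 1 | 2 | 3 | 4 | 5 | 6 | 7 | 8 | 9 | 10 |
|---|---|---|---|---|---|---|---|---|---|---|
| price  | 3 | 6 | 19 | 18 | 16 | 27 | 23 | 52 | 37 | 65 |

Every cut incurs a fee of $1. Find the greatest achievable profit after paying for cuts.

Consider every possible first cut. r[k] is the best of p[i]+r[k−i] over all sellable i≤k, charging 1 whenever i<k.
r[1] = 3
r[2] = max(3+3-1, 6+0) = 6
r[3] = max(3+6-1, 6+3-1, 19+0) = 19
r[4] = max(3+19-1, 6+6-1, 19+3-1, 18+0) = 21
r[5] = max(3+21-1, 6+19-1, 19+6-1, 18+3-1, 16+0) = 24
r[6] = max(3+24-1, 6+21-1, 19+19-1, 18+6-1, 16+3-1, 27+0) = 37
r[7] = max(3+37-1, 6+24-1, 19+21-1, …, 27+3-1, 23+0) = 39
r[8] = max(3+39-1, 6+37-1, 19+24-1, …, 23+3-1, 52+0) = 52
r[9] = max(3+52-1, 6+39-1, 19+37-1, …, 52+3-1, 37+0) = 55
r[10] = max(3+55-1, 6+52-1, 19+39-1, …, 37+3-1, 65+0) = 65
Best is to make no cuts and sell whole for $65.

65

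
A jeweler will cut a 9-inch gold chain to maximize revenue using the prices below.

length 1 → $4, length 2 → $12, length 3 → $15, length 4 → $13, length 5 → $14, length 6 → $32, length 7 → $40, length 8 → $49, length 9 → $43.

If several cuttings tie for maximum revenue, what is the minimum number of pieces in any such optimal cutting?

2

Build r[k] bottom-up: r[k] = max over allowed piece i of (p[i] + r[k−i]).
r[1] = 4
r[2] = max(4+4, 12+0) = 12
r[3] = max(4+12, 12+4, 15+0) = 16
r[4] = max(4+16, 12+12, 15+4, 13+0) = 24
r[5] = max(4+24, 12+16, 15+12, 13+4, 14+0) = 28
r[6] = max(4+28, 12+24, 15+16, 13+12, 14+4, 32+0) = 36
r[7] = max(4+36, 12+28, 15+24, …, 32+4, 40+0) = 40
r[8] = max(4+40, 12+36, 15+28, …, 40+4, 49+0) = 49
r[9] = max(4+49, 12+40, 15+36, …, 49+4, 43+0) = 53
Maximum revenue is $53.
Now minimize piece count subject to staying optimal: for each k, pieces[k] = 1 + min over i with p[i]+r[k−i]=r[k] of pieces[k−i].
pieces[6] = 3
pieces[7] = 1
pieces[8] = 1
pieces[9] = 2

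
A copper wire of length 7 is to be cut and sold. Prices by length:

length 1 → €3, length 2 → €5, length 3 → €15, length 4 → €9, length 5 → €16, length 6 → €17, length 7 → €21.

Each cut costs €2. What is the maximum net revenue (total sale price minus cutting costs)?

Build r[k] bottom-up: r[k] = max over allowed piece i of (p[i] + r[k−i]) − 2 per cut.
r[1] = 3
r[2] = 5
r[3] = 15
r[4] = 16  (first piece 1, then r[3]=15)
r[5] = 18  (first piece 2, then r[3]=15)
r[6] = 28  (first piece 3, then r[3]=15)
r[7] = 29  (first piece 1, then r[6]=28)
One optimal plan: pieces 3 + 3 + 1 (2 cuts) → €33 − €4 = €29.

29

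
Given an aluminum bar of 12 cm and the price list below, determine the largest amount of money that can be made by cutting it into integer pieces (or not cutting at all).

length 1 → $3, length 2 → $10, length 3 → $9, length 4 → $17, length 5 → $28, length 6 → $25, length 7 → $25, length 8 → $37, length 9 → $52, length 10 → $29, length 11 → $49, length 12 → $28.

66

Let r[k] be the best obtainable value from length k. For each k, try every first piece i and keep the best of price[i] + r[k−i].
r[1] = 3
r[2] = 10
r[3] = 13  (first piece 1, then r[2]=10)
r[4] = 20  (first piece 2, then r[2]=10)
r[5] = 28
r[6] = 31  (first piece 1, then r[5]=28)
r[7] = 38  (first piece 2, then r[5]=28)
r[8] = 41  (first piece 1, then r[7]=38)
r[9] = 52
r[10] = 56  (first piece 5, then r[5]=28)
r[11] = 62  (first piece 2, then r[9]=52)
r[12] = 66  (first piece 2, then r[10]=56)
One optimal cutting: 5 + 5 + 2 → $28 + $28 + $10 = $66.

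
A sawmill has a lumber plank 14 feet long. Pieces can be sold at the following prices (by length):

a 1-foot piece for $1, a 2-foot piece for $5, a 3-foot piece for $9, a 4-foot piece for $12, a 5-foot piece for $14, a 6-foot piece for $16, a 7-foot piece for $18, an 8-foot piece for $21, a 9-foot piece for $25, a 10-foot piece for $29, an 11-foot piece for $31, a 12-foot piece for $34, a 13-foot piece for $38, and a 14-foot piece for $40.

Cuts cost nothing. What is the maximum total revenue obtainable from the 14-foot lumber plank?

42

Let r[k] be the best obtainable value from length k. For each k, try every first piece i and keep the best of price[i] + r[k−i].
r[1] = 1
r[2] = 5
r[3] = 9
r[4] = 12
r[5] = 14  (first piece 2, then r[3]=9)
r[6] = 18  (first piece 3, then r[3]=9)
r[7] = 21  (first piece 3, then r[4]=12)
r[8] = 24  (first piece 4, then r[4]=12)
r[9] = 27  (first piece 3, then r[6]=18)
r[10] = 30  (first piece 3, then r[7]=21)
r[11] = 33  (first piece 3, then r[8]=24)
r[12] = 36  (first piece 3, then r[9]=27)
r[13] = 39  (first piece 3, then r[10]=30)
r[14] = 42  (first piece 3, then r[11]=33)
One optimal cutting: 4 + 4 + 3 + 3 → $12 + $12 + $9 + $9 = $42.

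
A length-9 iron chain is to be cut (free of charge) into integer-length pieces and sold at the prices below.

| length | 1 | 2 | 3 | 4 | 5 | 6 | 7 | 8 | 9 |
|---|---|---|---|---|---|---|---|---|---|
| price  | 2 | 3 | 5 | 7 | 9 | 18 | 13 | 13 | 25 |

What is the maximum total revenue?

Let R[k] be the best obtainable value from length k. For each k, try every first piece i and keep the best of price[i] + R[k−i].
R[1] = 2
R[2] = max(2+2, 3+0) = 4
R[3] = max(2+4, 3+2, 5+0) = 6
R[4] = max(2+6, 3+4, 5+2, 7+0) = 8
R[5] = max(2+8, 3+6, 5+4, 7+2, 9+0) = 10
R[6] = max(2+10, 3+8, 5+6, 7+4, 9+2, 18+0) = 18
R[7] = max(2+18, 3+10, 5+8, …, 18+2, 13+0) = 20
R[8] = max(2+20, 3+18, 5+10, …, 13+2, 13+0) = 22
R[9] = max(2+22, 3+20, 5+18, …, 13+2, 25+0) = 25
Best is to sell the whole 9-link piece uncut for $25.

25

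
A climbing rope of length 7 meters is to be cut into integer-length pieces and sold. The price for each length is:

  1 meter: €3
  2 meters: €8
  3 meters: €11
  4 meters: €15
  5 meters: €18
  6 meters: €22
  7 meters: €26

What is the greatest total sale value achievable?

Consider every possible first cut. R[k] is the best of p[i]+R[k−i] over all sellable i≤k.
R[1] = 3
R[2] = 8
R[3] = 11  (first piece 1, then R[2]=8)
R[4] = 16  (first piece 2, then R[2]=8)
R[5] = 19  (first piece 1, then R[4]=16)
R[6] = 24  (first piece 2, then R[4]=16)
R[7] = 27  (first piece 1, then R[6]=24)
One optimal cutting: 2 + 2 + 2 + 1 → €8 + €8 + €8 + €3 = €27.

27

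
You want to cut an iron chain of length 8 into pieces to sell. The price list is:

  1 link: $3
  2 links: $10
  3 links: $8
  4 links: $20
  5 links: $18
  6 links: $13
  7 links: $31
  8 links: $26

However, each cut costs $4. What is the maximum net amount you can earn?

Consider every possible first cut. v[k] is the best of p[i]+v[k−i] over all sellable i≤k, charging 4 whenever i<k.
v[1] = 3
v[2] = 10
v[3] = 9  (first piece 1, then v[2]=10)
v[4] = 20
v[5] = 19  (first piece 1, then v[4]=20)
v[6] = 26  (first piece 2, then v[4]=20)
v[7] = 31
v[8] = 36  (first piece 4, then v[4]=20)
One optimal plan: pieces 4 + 4 (1 cut) → $40 − $4 = $36.

36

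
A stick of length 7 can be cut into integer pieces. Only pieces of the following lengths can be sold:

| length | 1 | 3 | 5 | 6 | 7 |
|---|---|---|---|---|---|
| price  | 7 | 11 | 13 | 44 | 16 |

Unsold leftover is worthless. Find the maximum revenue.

51

Consider every possible first cut. r[k] is the best of p[i]+r[k−i] over all sellable i≤k.
r[1] = 7
r[2] = 14  (first piece 1, then r[1]=7)
r[3] = max(7+14, 11+0) = 21
r[4] = max(7+21, 11+7) = 28
r[5] = max(7+28, 11+14, 13+0) = 35
r[6] = max(7+35, 11+21, 13+7, 44+0) = 44
r[7] = max(7+44, 11+28, 13+14, 44+7, 16+0) = 51
One optimal cutting: 6 + 1 → 51.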